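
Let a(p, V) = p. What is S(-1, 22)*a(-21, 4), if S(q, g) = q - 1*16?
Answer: 357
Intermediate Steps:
S(q, g) = -16 + q (S(q, g) = q - 16 = -16 + q)
S(-1, 22)*a(-21, 4) = (-16 - 1)*(-21) = -17*(-21) = 357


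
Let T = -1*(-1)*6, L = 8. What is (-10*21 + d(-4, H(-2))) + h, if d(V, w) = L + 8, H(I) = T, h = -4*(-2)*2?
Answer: -178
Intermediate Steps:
h = 16 (h = 8*2 = 16)
T = 6 (T = 1*6 = 6)
H(I) = 6
d(V, w) = 16 (d(V, w) = 8 + 8 = 16)
(-10*21 + d(-4, H(-2))) + h = (-10*21 + 16) + 16 = (-210 + 16) + 16 = -194 + 16 = -178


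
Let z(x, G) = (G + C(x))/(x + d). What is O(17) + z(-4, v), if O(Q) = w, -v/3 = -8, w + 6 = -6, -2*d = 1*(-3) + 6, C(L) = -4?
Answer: -172/11 ≈ -15.636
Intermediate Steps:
d = -3/2 (d = -(1*(-3) + 6)/2 = -(-3 + 6)/2 = -1/2*3 = -3/2 ≈ -1.5000)
w = -12 (w = -6 - 6 = -12)
v = 24 (v = -3*(-8) = 24)
O(Q) = -12
z(x, G) = (-4 + G)/(-3/2 + x) (z(x, G) = (G - 4)/(x - 3/2) = (-4 + G)/(-3/2 + x))
O(17) + z(-4, v) = -12 + 2*(-4 + 24)/(-3 + 2*(-4)) = -12 + 2*20/(-3 - 8) = -12 + 2*20/(-11) = -12 + 2*(-1/11)*20 = -12 - 40/11 = -172/11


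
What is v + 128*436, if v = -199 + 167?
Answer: 55776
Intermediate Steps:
v = -32
v + 128*436 = -32 + 128*436 = -32 + 55808 = 55776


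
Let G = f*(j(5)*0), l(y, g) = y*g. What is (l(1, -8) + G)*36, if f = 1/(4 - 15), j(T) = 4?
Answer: -288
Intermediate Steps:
l(y, g) = g*y
f = -1/11 (f = 1/(-11) = -1/11 ≈ -0.090909)
G = 0 (G = -4*0/11 = -1/11*0 = 0)
(l(1, -8) + G)*36 = (-8*1 + 0)*36 = (-8 + 0)*36 = -8*36 = -288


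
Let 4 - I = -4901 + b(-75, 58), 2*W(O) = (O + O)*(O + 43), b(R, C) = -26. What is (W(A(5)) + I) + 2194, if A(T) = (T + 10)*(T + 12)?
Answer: 83115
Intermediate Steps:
A(T) = (10 + T)*(12 + T)
W(O) = O*(43 + O) (W(O) = ((O + O)*(O + 43))/2 = ((2*O)*(43 + O))/2 = (2*O*(43 + O))/2 = O*(43 + O))
I = 4931 (I = 4 - (-4901 - 26) = 4 - 1*(-4927) = 4 + 4927 = 4931)
(W(A(5)) + I) + 2194 = ((120 + 5**2 + 22*5)*(43 + (120 + 5**2 + 22*5)) + 4931) + 2194 = ((120 + 25 + 110)*(43 + (120 + 25 + 110)) + 4931) + 2194 = (255*(43 + 255) + 4931) + 2194 = (255*298 + 4931) + 2194 = (75990 + 4931) + 2194 = 80921 + 2194 = 83115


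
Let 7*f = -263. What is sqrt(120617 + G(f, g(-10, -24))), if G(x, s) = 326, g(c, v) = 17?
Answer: sqrt(120943) ≈ 347.77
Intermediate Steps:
f = -263/7 (f = (1/7)*(-263) = -263/7 ≈ -37.571)
sqrt(120617 + G(f, g(-10, -24))) = sqrt(120617 + 326) = sqrt(120943)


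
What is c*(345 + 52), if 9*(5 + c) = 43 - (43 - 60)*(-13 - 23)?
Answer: -243758/9 ≈ -27084.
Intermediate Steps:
c = -614/9 (c = -5 + (43 - (43 - 60)*(-13 - 23))/9 = -5 + (43 - (-17)*(-36))/9 = -5 + (43 - 1*612)/9 = -5 + (43 - 612)/9 = -5 + (1/9)*(-569) = -5 - 569/9 = -614/9 ≈ -68.222)
c*(345 + 52) = -614*(345 + 52)/9 = -614/9*397 = -243758/9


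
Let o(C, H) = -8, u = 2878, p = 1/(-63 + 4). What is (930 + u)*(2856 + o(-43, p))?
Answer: 10845184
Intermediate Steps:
p = -1/59 (p = 1/(-59) = -1/59 ≈ -0.016949)
(930 + u)*(2856 + o(-43, p)) = (930 + 2878)*(2856 - 8) = 3808*2848 = 10845184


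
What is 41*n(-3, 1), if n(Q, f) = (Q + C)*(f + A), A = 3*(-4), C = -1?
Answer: 1804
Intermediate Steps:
A = -12
n(Q, f) = (-1 + Q)*(-12 + f) (n(Q, f) = (Q - 1)*(f - 12) = (-1 + Q)*(-12 + f))
41*n(-3, 1) = 41*(12 - 1*1 - 12*(-3) - 3*1) = 41*(12 - 1 + 36 - 3) = 41*44 = 1804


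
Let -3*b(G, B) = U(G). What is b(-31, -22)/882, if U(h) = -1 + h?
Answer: 16/1323 ≈ 0.012094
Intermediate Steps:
b(G, B) = ⅓ - G/3 (b(G, B) = -(-1 + G)/3 = ⅓ - G/3)
b(-31, -22)/882 = (⅓ - ⅓*(-31))/882 = (⅓ + 31/3)*(1/882) = (32/3)*(1/882) = 16/1323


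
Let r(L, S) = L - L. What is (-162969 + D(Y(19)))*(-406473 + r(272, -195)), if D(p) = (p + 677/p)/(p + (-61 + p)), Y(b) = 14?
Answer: 10201463027541/154 ≈ 6.6243e+10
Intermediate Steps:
r(L, S) = 0
D(p) = (p + 677/p)/(-61 + 2*p)
(-162969 + D(Y(19)))*(-406473 + r(272, -195)) = (-162969 + (677 + 14**2)/(14*(-61 + 2*14)))*(-406473 + 0) = (-162969 + (677 + 196)/(14*(-61 + 28)))*(-406473) = (-162969 + (1/14)*873/(-33))*(-406473) = (-162969 + (1/14)*(-1/33)*873)*(-406473) = (-162969 - 291/154)*(-406473) = -25097517/154*(-406473) = 10201463027541/154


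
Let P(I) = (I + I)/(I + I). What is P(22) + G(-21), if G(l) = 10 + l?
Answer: -10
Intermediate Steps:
P(I) = 1 (P(I) = (2*I)/((2*I)) = (2*I)*(1/(2*I)) = 1)
P(22) + G(-21) = 1 + (10 - 21) = 1 - 11 = -10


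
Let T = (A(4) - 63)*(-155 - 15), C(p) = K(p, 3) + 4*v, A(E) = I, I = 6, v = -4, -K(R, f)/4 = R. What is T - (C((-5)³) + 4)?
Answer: 9202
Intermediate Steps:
K(R, f) = -4*R
A(E) = 6
C(p) = -16 - 4*p (C(p) = -4*p + 4*(-4) = -4*p - 16 = -16 - 4*p)
T = 9690 (T = (6 - 63)*(-155 - 15) = -57*(-170) = 9690)
T - (C((-5)³) + 4) = 9690 - ((-16 - 4*(-5)³) + 4) = 9690 - ((-16 - 4*(-125)) + 4) = 9690 - ((-16 + 500) + 4) = 9690 - (484 + 4) = 9690 - 1*488 = 9690 - 488 = 9202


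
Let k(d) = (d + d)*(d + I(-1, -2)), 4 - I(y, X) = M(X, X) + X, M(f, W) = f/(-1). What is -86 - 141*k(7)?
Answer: -21800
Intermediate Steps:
M(f, W) = -f (M(f, W) = f*(-1) = -f)
I(y, X) = 4 (I(y, X) = 4 - (-X + X) = 4 - 1*0 = 4 + 0 = 4)
k(d) = 2*d*(4 + d) (k(d) = (d + d)*(d + 4) = (2*d)*(4 + d) = 2*d*(4 + d))
-86 - 141*k(7) = -86 - 282*7*(4 + 7) = -86 - 282*7*11 = -86 - 141*154 = -86 - 21714 = -21800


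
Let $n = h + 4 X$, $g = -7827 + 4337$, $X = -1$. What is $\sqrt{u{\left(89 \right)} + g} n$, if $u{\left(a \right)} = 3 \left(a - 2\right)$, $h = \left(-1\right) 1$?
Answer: $- 5 i \sqrt{3229} \approx - 284.12 i$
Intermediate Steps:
$h = -1$
$u{\left(a \right)} = -6 + 3 a$ ($u{\left(a \right)} = 3 \left(-2 + a\right) = -6 + 3 a$)
$g = -3490$
$n = -5$ ($n = -1 + 4 \left(-1\right) = -1 - 4 = -5$)
$\sqrt{u{\left(89 \right)} + g} n = \sqrt{\left(-6 + 3 \cdot 89\right) - 3490} \left(-5\right) = \sqrt{\left(-6 + 267\right) - 3490} \left(-5\right) = \sqrt{261 - 3490} \left(-5\right) = \sqrt{-3229} \left(-5\right) = i \sqrt{3229} \left(-5\right) = - 5 i \sqrt{3229}$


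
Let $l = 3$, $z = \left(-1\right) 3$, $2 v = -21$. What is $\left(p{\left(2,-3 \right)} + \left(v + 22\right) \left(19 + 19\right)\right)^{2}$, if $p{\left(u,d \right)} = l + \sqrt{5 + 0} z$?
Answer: $193645 - 2640 \sqrt{5} \approx 1.8774 \cdot 10^{5}$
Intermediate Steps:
$v = - \frac{21}{2}$ ($v = \frac{1}{2} \left(-21\right) = - \frac{21}{2} \approx -10.5$)
$z = -3$
$p{\left(u,d \right)} = 3 - 3 \sqrt{5}$ ($p{\left(u,d \right)} = 3 + \sqrt{5 + 0} \left(-3\right) = 3 + \sqrt{5} \left(-3\right) = 3 - 3 \sqrt{5}$)
$\left(p{\left(2,-3 \right)} + \left(v + 22\right) \left(19 + 19\right)\right)^{2} = \left(\left(3 - 3 \sqrt{5}\right) + \left(- \frac{21}{2} + 22\right) \left(19 + 19\right)\right)^{2} = \left(\left(3 - 3 \sqrt{5}\right) + \frac{23}{2} \cdot 38\right)^{2} = \left(\left(3 - 3 \sqrt{5}\right) + 437\right)^{2} = \left(440 - 3 \sqrt{5}\right)^{2}$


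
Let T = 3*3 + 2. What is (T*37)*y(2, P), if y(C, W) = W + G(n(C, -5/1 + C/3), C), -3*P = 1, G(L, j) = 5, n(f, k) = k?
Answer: 5698/3 ≈ 1899.3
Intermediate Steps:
P = -⅓ (P = -⅓*1 = -⅓ ≈ -0.33333)
y(C, W) = 5 + W (y(C, W) = W + 5 = 5 + W)
T = 11 (T = 9 + 2 = 11)
(T*37)*y(2, P) = (11*37)*(5 - ⅓) = 407*(14/3) = 5698/3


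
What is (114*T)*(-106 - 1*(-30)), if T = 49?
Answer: -424536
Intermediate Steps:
(114*T)*(-106 - 1*(-30)) = (114*49)*(-106 - 1*(-30)) = 5586*(-106 + 30) = 5586*(-76) = -424536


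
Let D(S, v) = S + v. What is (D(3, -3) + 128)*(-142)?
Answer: -18176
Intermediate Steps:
(D(3, -3) + 128)*(-142) = ((3 - 3) + 128)*(-142) = (0 + 128)*(-142) = 128*(-142) = -18176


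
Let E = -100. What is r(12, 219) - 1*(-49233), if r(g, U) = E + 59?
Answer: 49192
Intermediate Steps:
r(g, U) = -41 (r(g, U) = -100 + 59 = -41)
r(12, 219) - 1*(-49233) = -41 - 1*(-49233) = -41 + 49233 = 49192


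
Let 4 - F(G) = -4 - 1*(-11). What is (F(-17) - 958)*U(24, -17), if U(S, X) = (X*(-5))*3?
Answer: -245055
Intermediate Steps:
U(S, X) = -15*X (U(S, X) = -5*X*3 = -15*X)
F(G) = -3 (F(G) = 4 - (-4 - 1*(-11)) = 4 - (-4 + 11) = 4 - 1*7 = 4 - 7 = -3)
(F(-17) - 958)*U(24, -17) = (-3 - 958)*(-15*(-17)) = -961*255 = -245055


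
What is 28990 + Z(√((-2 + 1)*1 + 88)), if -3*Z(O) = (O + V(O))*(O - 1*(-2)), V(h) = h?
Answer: 28932 - 4*√87/3 ≈ 28920.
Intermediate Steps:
Z(O) = -2*O*(2 + O)/3 (Z(O) = -(O + O)*(O - 1*(-2))/3 = -2*O*(O + 2)/3 = -2*O*(2 + O)/3)
28990 + Z(√((-2 + 1)*1 + 88)) = 28990 + 2*√((-2 + 1)*1 + 88)*(-2 - √((-2 + 1)*1 + 88))/3 = 28990 + 2*√(-1*1 + 88)*(-2 - √(-1*1 + 88))/3 = 28990 + 2*√(-1 + 88)*(-2 - √(-1 + 88))/3 = 28990 + 2*√87*(-2 - √87)/3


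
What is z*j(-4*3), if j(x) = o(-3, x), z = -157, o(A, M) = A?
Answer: 471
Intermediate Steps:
j(x) = -3
z*j(-4*3) = -157*(-3) = 471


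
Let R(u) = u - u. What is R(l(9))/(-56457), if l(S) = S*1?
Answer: 0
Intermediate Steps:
l(S) = S
R(u) = 0
R(l(9))/(-56457) = 0/(-56457) = 0*(-1/56457) = 0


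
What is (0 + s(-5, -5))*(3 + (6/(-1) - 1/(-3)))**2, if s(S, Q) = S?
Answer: -320/9 ≈ -35.556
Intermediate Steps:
(0 + s(-5, -5))*(3 + (6/(-1) - 1/(-3)))**2 = (0 - 5)*(3 + (6/(-1) - 1/(-3)))**2 = -5*(3 + (6*(-1) - 1*(-1/3)))**2 = -5*(3 + (-6 + 1/3))**2 = -5*(3 - 17/3)**2 = -5*(-8/3)**2 = -5*64/9 = -320/9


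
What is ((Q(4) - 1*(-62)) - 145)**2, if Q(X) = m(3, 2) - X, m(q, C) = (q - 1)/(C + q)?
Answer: 187489/25 ≈ 7499.6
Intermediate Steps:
m(q, C) = (-1 + q)/(C + q)
Q(X) = 2/5 - X (Q(X) = (-1 + 3)/(2 + 3) - X = 2/5 - X)
((Q(4) - 1*(-62)) - 145)**2 = (((2/5 - 1*4) - 1*(-62)) - 145)**2 = (((2/5 - 4) + 62) - 145)**2 = ((-18/5 + 62) - 145)**2 = (292/5 - 145)**2 = (-433/5)**2 = 187489/25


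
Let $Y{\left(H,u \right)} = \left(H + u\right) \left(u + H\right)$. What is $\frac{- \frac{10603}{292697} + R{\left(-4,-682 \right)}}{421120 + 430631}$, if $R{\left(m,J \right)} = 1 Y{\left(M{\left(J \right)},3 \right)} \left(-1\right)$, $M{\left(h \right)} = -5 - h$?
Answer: $- \frac{45114367801}{83101654149} \approx -0.54288$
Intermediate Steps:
$Y{\left(H,u \right)} = \left(H + u\right)^{2}$ ($Y{\left(H,u \right)} = \left(H + u\right) \left(H + u\right) = \left(H + u\right)^{2}$)
$R{\left(m,J \right)} = - \left(-2 - J\right)^{2}$ ($R{\left(m,J \right)} = 1 \left(\left(-5 - J\right) + 3\right)^{2} \left(-1\right) = 1 \left(-2 - J\right)^{2} \left(-1\right) = \left(-2 - J\right)^{2} \left(-1\right) = - \left(-2 - J\right)^{2}$)
$\frac{- \frac{10603}{292697} + R{\left(-4,-682 \right)}}{421120 + 430631} = \frac{- \frac{10603}{292697} - \left(2 - 682\right)^{2}}{421120 + 430631} = \frac{\left(-10603\right) \frac{1}{292697} - \left(-680\right)^{2}}{851751} = \left(- \frac{10603}{292697} - 462400\right) \frac{1}{851751} = \left(- \frac{135343103403}{292697}\right) \frac{1}{851751} = - \frac{45114367801}{83101654149}$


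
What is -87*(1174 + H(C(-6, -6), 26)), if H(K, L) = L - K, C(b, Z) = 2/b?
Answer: -104429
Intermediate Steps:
-87*(1174 + H(C(-6, -6), 26)) = -87*(1174 + (26 - 2/(-6))) = -87*(1174 + (26 - 2*(-1)/6)) = -87*(1174 + (26 - 1*(-⅓))) = -87*(1174 + (26 + ⅓)) = -87*(1174 + 79/3) = -87*3601/3 = -104429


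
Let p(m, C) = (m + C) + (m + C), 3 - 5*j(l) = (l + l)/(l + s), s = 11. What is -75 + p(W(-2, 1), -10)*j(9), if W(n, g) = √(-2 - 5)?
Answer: -417/5 + 21*I*√7/25 ≈ -83.4 + 2.2224*I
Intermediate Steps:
j(l) = ⅗ - 2*l/(5*(11 + l)) (j(l) = ⅗ - (l + l)/(5*(l + 11)) = ⅗ - 2*l/(5*(11 + l)))
W(n, g) = I*√7 (W(n, g) = √(-7) = I*√7)
p(m, C) = 2*C + 2*m (p(m, C) = (C + m) + (C + m) = 2*C + 2*m)
-75 + p(W(-2, 1), -10)*j(9) = -75 + (2*(-10) + 2*(I*√7))*((33 + 9)/(5*(11 + 9))) = -75 + (-20 + 2*I*√7)*((⅕)*42/20) = -75 + (-20 + 2*I*√7)*((⅕)*(1/20)*42) = -75 + (-20 + 2*I*√7)*(21/50) = -75 + (-42/5 + 21*I*√7/25) = -417/5 + 21*I*√7/25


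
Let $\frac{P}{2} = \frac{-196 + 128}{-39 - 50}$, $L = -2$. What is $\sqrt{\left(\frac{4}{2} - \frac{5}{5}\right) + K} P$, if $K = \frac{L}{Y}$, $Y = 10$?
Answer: $\frac{272 \sqrt{5}}{445} \approx 1.3668$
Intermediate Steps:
$K = - \frac{1}{5}$ ($K = - \frac{2}{10} = \left(-2\right) \frac{1}{10} = - \frac{1}{5} \approx -0.2$)
$P = \frac{136}{89}$ ($P = 2 \frac{-196 + 128}{-39 - 50} = 2 \left(- \frac{68}{-89}\right) = 2 \left(\left(-68\right) \left(- \frac{1}{89}\right)\right) = 2 \cdot \frac{68}{89} = \frac{136}{89} \approx 1.5281$)
$\sqrt{\left(\frac{4}{2} - \frac{5}{5}\right) + K} P = \sqrt{\left(\frac{4}{2} - \frac{5}{5}\right) - \frac{1}{5}} \cdot \frac{136}{89} = \sqrt{\left(4 \cdot \frac{1}{2} - 1\right) - \frac{1}{5}} \cdot \frac{136}{89} = \sqrt{\left(2 - 1\right) - \frac{1}{5}} \cdot \frac{136}{89} = \sqrt{1 - \frac{1}{5}} \cdot \frac{136}{89} = \sqrt{\frac{4}{5}} \cdot \frac{136}{89} = \frac{2 \sqrt{5}}{5} \cdot \frac{136}{89} = \frac{272 \sqrt{5}}{445}$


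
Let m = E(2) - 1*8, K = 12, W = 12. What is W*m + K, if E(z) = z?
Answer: -60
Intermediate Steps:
m = -6 (m = 2 - 1*8 = 2 - 8 = -6)
W*m + K = 12*(-6) + 12 = -72 + 12 = -60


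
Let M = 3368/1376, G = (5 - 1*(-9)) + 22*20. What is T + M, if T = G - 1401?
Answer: -162463/172 ≈ -944.55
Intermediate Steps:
G = 454 (G = (5 + 9) + 440 = 14 + 440 = 454)
M = 421/172 (M = 3368*(1/1376) = 421/172 ≈ 2.4477)
T = -947 (T = 454 - 1401 = -947)
T + M = -947 + 421/172 = -162463/172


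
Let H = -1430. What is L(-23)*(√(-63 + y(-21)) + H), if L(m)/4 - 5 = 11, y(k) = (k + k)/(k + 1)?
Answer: -91520 + 32*I*√6090/5 ≈ -91520.0 + 499.45*I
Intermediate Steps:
y(k) = 2*k/(1 + k) (y(k) = (2*k)/(1 + k) = 2*k/(1 + k))
L(m) = 64 (L(m) = 20 + 4*11 = 20 + 44 = 64)
L(-23)*(√(-63 + y(-21)) + H) = 64*(√(-63 + 2*(-21)/(1 - 21)) - 1430) = 64*(√(-63 + 2*(-21)/(-20)) - 1430) = 64*(√(-63 + 2*(-21)*(-1/20)) - 1430) = 64*(√(-63 + 21/10) - 1430) = 64*(√(-609/10) - 1430) = 64*(I*√6090/10 - 1430) = 64*(-1430 + I*√6090/10) = -91520 + 32*I*√6090/5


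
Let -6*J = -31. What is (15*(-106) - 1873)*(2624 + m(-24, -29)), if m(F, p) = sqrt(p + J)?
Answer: -9086912 - 3463*I*sqrt(858)/6 ≈ -9.0869e+6 - 16906.0*I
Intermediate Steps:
J = 31/6 (J = -1/6*(-31) = 31/6 ≈ 5.1667)
m(F, p) = sqrt(31/6 + p) (m(F, p) = sqrt(p + 31/6) = sqrt(31/6 + p))
(15*(-106) - 1873)*(2624 + m(-24, -29)) = (15*(-106) - 1873)*(2624 + sqrt(186 + 36*(-29))/6) = (-1590 - 1873)*(2624 + sqrt(186 - 1044)/6) = -3463*(2624 + sqrt(-858)/6) = -3463*(2624 + (I*sqrt(858))/6) = -3463*(2624 + I*sqrt(858)/6) = -9086912 - 3463*I*sqrt(858)/6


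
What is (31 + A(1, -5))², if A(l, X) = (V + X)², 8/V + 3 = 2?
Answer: 40000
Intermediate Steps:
V = -8 (V = 8/(-3 + 2) = 8/(-1) = 8*(-1) = -8)
A(l, X) = (-8 + X)²
(31 + A(1, -5))² = (31 + (-8 - 5)²)² = (31 + (-13)²)² = (31 + 169)² = 200² = 40000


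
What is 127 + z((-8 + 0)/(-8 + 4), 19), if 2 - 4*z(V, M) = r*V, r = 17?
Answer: 119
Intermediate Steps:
z(V, M) = 1/2 - 17*V/4
127 + z((-8 + 0)/(-8 + 4), 19) = 127 + (1/2 - 17*(-8 + 0)/(4*(-8 + 4))) = 127 + (1/2 - (-34)/(-4)) = 127 + (1/2 - (-34)*(-1)/4) = 127 + (1/2 - 17/4*2) = 127 + (1/2 - 17/2) = 127 - 8 = 119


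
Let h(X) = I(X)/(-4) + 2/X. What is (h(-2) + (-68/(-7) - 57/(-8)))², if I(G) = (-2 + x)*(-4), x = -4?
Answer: 303601/3136 ≈ 96.812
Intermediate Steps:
I(G) = 24 (I(G) = (-2 - 4)*(-4) = -6*(-4) = 24)
h(X) = -6 + 2/X (h(X) = 24/(-4) + 2/X = 24*(-¼) + 2/X = -6 + 2/X)
(h(-2) + (-68/(-7) - 57/(-8)))² = ((-6 + 2/(-2)) + (-68/(-7) - 57/(-8)))² = ((-6 + 2*(-½)) + (-68*(-⅐) - 57*(-⅛)))² = ((-6 - 1) + (68/7 + 57/8))² = (-7 + 943/56)² = (551/56)² = 303601/3136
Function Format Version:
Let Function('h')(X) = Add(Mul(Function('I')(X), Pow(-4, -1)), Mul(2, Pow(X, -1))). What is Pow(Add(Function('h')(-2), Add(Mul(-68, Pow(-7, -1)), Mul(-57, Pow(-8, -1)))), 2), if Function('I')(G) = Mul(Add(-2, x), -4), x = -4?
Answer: Rational(303601, 3136) ≈ 96.812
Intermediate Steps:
Function('I')(G) = 24 (Function('I')(G) = Mul(Add(-2, -4), -4) = Mul(-6, -4) = 24)
Function('h')(X) = Add(-6, Mul(2, Pow(X, -1))) (Function('h')(X) = Add(Mul(24, Pow(-4, -1)), Mul(2, Pow(X, -1))) = Add(Mul(24, Rational(-1, 4)), Mul(2, Pow(X, -1))) = Add(-6, Mul(2, Pow(X, -1))))
Pow(Add(Function('h')(-2), Add(Mul(-68, Pow(-7, -1)), Mul(-57, Pow(-8, -1)))), 2) = Pow(Add(Add(-6, Mul(2, Pow(-2, -1))), Add(Mul(-68, Pow(-7, -1)), Mul(-57, Pow(-8, -1)))), 2) = Pow(Add(Add(-6, Mul(2, Rational(-1, 2))), Add(Mul(-68, Rational(-1, 7)), Mul(-57, Rational(-1, 8)))), 2) = Pow(Add(Add(-6, -1), Add(Rational(68, 7), Rational(57, 8))), 2) = Pow(Add(-7, Rational(943, 56)), 2) = Pow(Rational(551, 56), 2) = Rational(303601, 3136)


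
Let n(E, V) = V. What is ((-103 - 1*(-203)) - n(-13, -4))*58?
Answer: 6032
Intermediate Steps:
((-103 - 1*(-203)) - n(-13, -4))*58 = ((-103 - 1*(-203)) - 1*(-4))*58 = ((-103 + 203) + 4)*58 = (100 + 4)*58 = 104*58 = 6032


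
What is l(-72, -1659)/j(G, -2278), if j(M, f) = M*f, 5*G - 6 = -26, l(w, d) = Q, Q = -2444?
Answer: -611/2278 ≈ -0.26822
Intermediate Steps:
l(w, d) = -2444
G = -4 (G = 6/5 + (⅕)*(-26) = 6/5 - 26/5 = -4)
l(-72, -1659)/j(G, -2278) = -2444/((-4*(-2278))) = -2444/9112 = -2444*1/9112 = -611/2278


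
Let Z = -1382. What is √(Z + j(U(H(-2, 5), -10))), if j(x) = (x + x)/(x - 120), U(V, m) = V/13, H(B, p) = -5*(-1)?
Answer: 6*I*√3713029/311 ≈ 37.175*I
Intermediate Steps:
H(B, p) = 5
U(V, m) = V/13 (U(V, m) = V*(1/13) = V/13)
j(x) = 2*x/(-120 + x) (j(x) = (2*x)/(-120 + x) = 2*x/(-120 + x))
√(Z + j(U(H(-2, 5), -10))) = √(-1382 + 2*((1/13)*5)/(-120 + (1/13)*5)) = √(-1382 + 2*(5/13)/(-120 + 5/13)) = √(-1382 + 2*(5/13)/(-1555/13)) = √(-1382 + 2*(5/13)*(-13/1555)) = √(-1382 - 2/311) = √(-429804/311) = 6*I*√3713029/311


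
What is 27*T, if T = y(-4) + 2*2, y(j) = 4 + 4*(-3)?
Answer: -108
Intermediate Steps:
y(j) = -8 (y(j) = 4 - 12 = -8)
T = -4 (T = -8 + 2*2 = -8 + 4 = -4)
27*T = 27*(-4) = -108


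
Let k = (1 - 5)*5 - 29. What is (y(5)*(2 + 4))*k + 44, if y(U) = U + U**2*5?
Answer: -38176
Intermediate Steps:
y(U) = U + 5*U**2
k = -49 (k = -4*5 - 29 = -20 - 29 = -49)
(y(5)*(2 + 4))*k + 44 = ((5*(1 + 5*5))*(2 + 4))*(-49) + 44 = ((5*(1 + 25))*6)*(-49) + 44 = ((5*26)*6)*(-49) + 44 = (130*6)*(-49) + 44 = 780*(-49) + 44 = -38220 + 44 = -38176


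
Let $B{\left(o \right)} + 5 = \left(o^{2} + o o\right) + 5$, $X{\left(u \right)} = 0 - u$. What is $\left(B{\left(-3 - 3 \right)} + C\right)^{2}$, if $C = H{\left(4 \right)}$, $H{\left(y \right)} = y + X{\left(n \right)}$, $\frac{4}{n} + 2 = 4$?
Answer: $5476$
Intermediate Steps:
$n = 2$ ($n = \frac{4}{-2 + 4} = \frac{4}{2} = 4 \cdot \frac{1}{2} = 2$)
$X{\left(u \right)} = - u$
$H{\left(y \right)} = -2 + y$ ($H{\left(y \right)} = y - 2 = -2 + y$)
$B{\left(o \right)} = 2 o^{2}$ ($B{\left(o \right)} = -5 + \left(\left(o^{2} + o o\right) + 5\right) = -5 + \left(\left(o^{2} + o^{2}\right) + 5\right) = -5 + \left(2 o^{2} + 5\right) = -5 + \left(5 + 2 o^{2}\right) = 2 o^{2}$)
$C = 2$ ($C = -2 + 4 = 2$)
$\left(B{\left(-3 - 3 \right)} + C\right)^{2} = \left(2 \left(-3 - 3\right)^{2} + 2\right)^{2} = \left(2 \left(-6\right)^{2} + 2\right)^{2} = \left(2 \cdot 36 + 2\right)^{2} = \left(72 + 2\right)^{2} = 74^{2} = 5476$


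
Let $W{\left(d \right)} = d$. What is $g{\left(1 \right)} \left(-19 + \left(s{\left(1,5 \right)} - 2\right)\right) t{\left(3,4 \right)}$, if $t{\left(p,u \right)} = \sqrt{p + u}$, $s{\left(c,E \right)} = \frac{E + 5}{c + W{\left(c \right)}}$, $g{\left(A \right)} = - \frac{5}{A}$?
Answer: $80 \sqrt{7} \approx 211.66$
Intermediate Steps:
$s{\left(c,E \right)} = \frac{5 + E}{2 c}$ ($s{\left(c,E \right)} = \frac{E + 5}{c + c} = \frac{5 + E}{2 c}$)
$g{\left(1 \right)} \left(-19 + \left(s{\left(1,5 \right)} - 2\right)\right) t{\left(3,4 \right)} = - \frac{5}{1} \left(-19 - \left(2 - \frac{5 + 5}{2 \cdot 1}\right)\right) \sqrt{3 + 4} = \left(-5\right) 1 \left(-19 - \left(2 - 5\right)\right) \sqrt{7} = - 5 \left(-19 + \left(5 - 2\right)\right) \sqrt{7} = - 5 \left(-19 + 3\right) \sqrt{7} = \left(-5\right) \left(-16\right) \sqrt{7} = 80 \sqrt{7}$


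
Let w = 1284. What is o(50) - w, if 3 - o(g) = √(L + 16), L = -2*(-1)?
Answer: -1281 - 3*√2 ≈ -1285.2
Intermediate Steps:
L = 2
o(g) = 3 - 3*√2 (o(g) = 3 - √(2 + 16) = 3 - √18 = 3 - 3*√2)
o(50) - w = (3 - 3*√2) - 1*1284 = (3 - 3*√2) - 1284 = -1281 - 3*√2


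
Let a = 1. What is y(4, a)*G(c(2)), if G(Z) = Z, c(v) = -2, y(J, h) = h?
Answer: -2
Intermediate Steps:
y(4, a)*G(c(2)) = 1*(-2) = -2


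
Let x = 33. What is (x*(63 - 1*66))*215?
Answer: -21285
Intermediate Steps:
(x*(63 - 1*66))*215 = (33*(63 - 1*66))*215 = (33*(63 - 66))*215 = (33*(-3))*215 = -99*215 = -21285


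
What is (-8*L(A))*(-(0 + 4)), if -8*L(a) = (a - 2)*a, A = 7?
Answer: -140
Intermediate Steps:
L(a) = -a*(-2 + a)/8 (L(a) = -(a - 2)*a/8 = -(-2 + a)*a/8 = -a*(-2 + a)/8)
(-8*L(A))*(-(0 + 4)) = (-7*(2 - 1*7))*(-(0 + 4)) = (-7*(2 - 7))*(-1*4) = -7*(-5)*(-4) = -8*(-35/8)*(-4) = 35*(-4) = -140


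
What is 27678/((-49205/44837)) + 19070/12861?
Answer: -1227657168392/48678885 ≈ -25220.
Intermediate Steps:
27678/((-49205/44837)) + 19070/12861 = 27678/((-49205*1/44837)) + 19070*(1/12861) = 27678/(-3785/3449) + 19070/12861 = 27678*(-3449/3785) + 19070/12861 = -95461422/3785 + 19070/12861 = -1227657168392/48678885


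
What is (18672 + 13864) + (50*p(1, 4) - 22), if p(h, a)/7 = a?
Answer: 33914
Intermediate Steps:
p(h, a) = 7*a
(18672 + 13864) + (50*p(1, 4) - 22) = (18672 + 13864) + (50*(7*4) - 22) = 32536 + (50*28 - 22) = 32536 + (1400 - 22) = 32536 + 1378 = 33914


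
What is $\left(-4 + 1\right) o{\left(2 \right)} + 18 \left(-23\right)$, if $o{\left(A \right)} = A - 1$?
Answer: $-417$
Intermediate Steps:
$o{\left(A \right)} = -1 + A$
$\left(-4 + 1\right) o{\left(2 \right)} + 18 \left(-23\right) = \left(-4 + 1\right) \left(-1 + 2\right) + 18 \left(-23\right) = \left(-3\right) 1 - 414 = -3 - 414 = -417$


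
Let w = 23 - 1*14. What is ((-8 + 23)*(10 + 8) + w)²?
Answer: 77841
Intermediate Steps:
w = 9 (w = 23 - 14 = 9)
((-8 + 23)*(10 + 8) + w)² = ((-8 + 23)*(10 + 8) + 9)² = (15*18 + 9)² = (270 + 9)² = 279² = 77841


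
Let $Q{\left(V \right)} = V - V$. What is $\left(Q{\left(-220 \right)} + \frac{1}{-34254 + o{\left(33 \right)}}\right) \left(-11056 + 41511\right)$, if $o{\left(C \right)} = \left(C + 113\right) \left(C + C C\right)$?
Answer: $\frac{30455}{129558} \approx 0.23507$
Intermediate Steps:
$Q{\left(V \right)} = 0$
$o{\left(C \right)} = \left(113 + C\right) \left(C + C^{2}\right)$
$\left(Q{\left(-220 \right)} + \frac{1}{-34254 + o{\left(33 \right)}}\right) \left(-11056 + 41511\right) = \left(0 + \frac{1}{-34254 + 33 \left(113 + 33^{2} + 114 \cdot 33\right)}\right) \left(-11056 + 41511\right) = \left(0 + \frac{1}{-34254 + 33 \left(113 + 1089 + 3762\right)}\right) 30455 = \left(0 + \frac{1}{-34254 + 33 \cdot 4964}\right) 30455 = \left(0 + \frac{1}{-34254 + 163812}\right) 30455 = \left(0 + \frac{1}{129558}\right) 30455 = \frac{1}{129558} \cdot 30455 = \frac{30455}{129558}$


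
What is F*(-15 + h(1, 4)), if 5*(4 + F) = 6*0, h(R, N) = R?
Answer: 56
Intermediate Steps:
F = -4 (F = -4 + (6*0)/5 = -4 + (⅕)*0 = -4 + 0 = -4)
F*(-15 + h(1, 4)) = -4*(-15 + 1) = -4*(-14) = 56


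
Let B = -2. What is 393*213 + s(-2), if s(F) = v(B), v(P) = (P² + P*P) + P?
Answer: 83715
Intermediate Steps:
v(P) = P + 2*P² (v(P) = (P² + P²) + P = 2*P² + P = P + 2*P²)
s(F) = 6 (s(F) = -2*(1 + 2*(-2)) = -2*(1 - 4) = -2*(-3) = 6)
393*213 + s(-2) = 393*213 + 6 = 83709 + 6 = 83715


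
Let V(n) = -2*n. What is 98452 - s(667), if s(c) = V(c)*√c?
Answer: 98452 + 1334*√667 ≈ 1.3290e+5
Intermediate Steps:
s(c) = -2*c^(3/2) (s(c) = (-2*c)*√c = -2*c^(3/2))
98452 - s(667) = 98452 - (-2)*667^(3/2) = 98452 - (-2)*667*√667 = 98452 - (-1334)*√667 = 98452 + 1334*√667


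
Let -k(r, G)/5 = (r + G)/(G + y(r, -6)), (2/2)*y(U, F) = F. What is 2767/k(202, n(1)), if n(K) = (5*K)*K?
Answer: 2767/1035 ≈ 2.6734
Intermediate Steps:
y(U, F) = F
n(K) = 5*K**2
k(r, G) = -5*(G + r)/(-6 + G) (k(r, G) = -5*(r + G)/(G - 6) = -5*(G + r)/(-6 + G))
2767/k(202, n(1)) = 2767/((5*(-5*1**2 - 1*202)/(-6 + 5*1**2))) = 2767/((5*(-5 - 202)/(-6 + 5*1))) = 2767/((5*(-1*5 - 202)/(-6 + 5))) = 2767/((5*(-5 - 202)/(-1))) = 2767/((5*(-1)*(-207))) = 2767/1035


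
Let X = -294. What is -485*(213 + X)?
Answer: 39285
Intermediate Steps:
-485*(213 + X) = -485*(213 - 294) = -485*(-81) = 39285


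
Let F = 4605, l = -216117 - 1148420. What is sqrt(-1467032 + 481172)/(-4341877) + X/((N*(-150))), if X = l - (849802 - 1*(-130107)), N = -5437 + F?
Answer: -30057/1600 - 6*I*sqrt(27385)/4341877 ≈ -18.786 - 0.00022868*I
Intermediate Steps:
l = -1364537
N = -832 (N = -5437 + 4605 = -832)
X = -2344446 (X = -1364537 - (849802 - 1*(-130107)) = -1364537 - (849802 + 130107) = -1364537 - 1*979909 = -1364537 - 979909 = -2344446)
sqrt(-1467032 + 481172)/(-4341877) + X/((N*(-150))) = sqrt(-1467032 + 481172)/(-4341877) - 2344446/((-832*(-150))) = sqrt(-985860)*(-1/4341877) - 2344446/124800 = (6*I*sqrt(27385))*(-1/4341877) - 2344446*1/124800 = -6*I*sqrt(27385)/4341877 - 30057/1600 = -30057/1600 - 6*I*sqrt(27385)/4341877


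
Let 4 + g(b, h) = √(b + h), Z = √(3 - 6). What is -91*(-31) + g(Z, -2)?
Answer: 2817 + √(-2 + I*√3) ≈ 2817.6 + 1.5241*I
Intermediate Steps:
Z = I*√3 (Z = √(-3) = I*√3 ≈ 1.732*I)
g(b, h) = -4 + √(b + h)
-91*(-31) + g(Z, -2) = -91*(-31) + (-4 + √(I*√3 - 2)) = 2821 + (-4 + √(-2 + I*√3)) = 2817 + √(-2 + I*√3)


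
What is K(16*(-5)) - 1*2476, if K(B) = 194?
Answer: -2282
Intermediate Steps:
K(16*(-5)) - 1*2476 = 194 - 1*2476 = 194 - 2476 = -2282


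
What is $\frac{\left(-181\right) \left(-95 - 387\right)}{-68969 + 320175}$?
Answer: $\frac{43621}{125603} \approx 0.34729$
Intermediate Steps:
$\frac{\left(-181\right) \left(-95 - 387\right)}{-68969 + 320175} = \frac{\left(-181\right) \left(-482\right)}{251206} = 87242 \cdot \frac{1}{251206} = \frac{43621}{125603}$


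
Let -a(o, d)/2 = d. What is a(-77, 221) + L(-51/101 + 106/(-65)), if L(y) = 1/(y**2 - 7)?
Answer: -46500010453/105106134 ≈ -442.41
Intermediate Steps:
a(o, d) = -2*d
L(y) = 1/(-7 + y**2)
a(-77, 221) + L(-51/101 + 106/(-65)) = -2*221 + 1/(-7 + (-51/101 + 106/(-65))**2) = -442 + 1/(-7 + (-51*1/101 + 106*(-1/65))**2) = -442 + 1/(-7 + (-51/101 - 106/65)**2) = -442 + 1/(-7 + (-14021/6565)**2) = -442 + 1/(-7 + 196588441/43099225) = -442 + 1/(-105106134/43099225) = -442 - 43099225/105106134 = -46500010453/105106134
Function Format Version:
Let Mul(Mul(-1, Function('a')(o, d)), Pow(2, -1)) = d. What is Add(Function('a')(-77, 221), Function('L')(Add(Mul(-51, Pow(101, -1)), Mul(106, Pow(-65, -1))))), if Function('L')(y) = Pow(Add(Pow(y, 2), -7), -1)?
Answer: Rational(-46500010453, 105106134) ≈ -442.41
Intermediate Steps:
Function('a')(o, d) = Mul(-2, d)
Function('L')(y) = Pow(Add(-7, Pow(y, 2)), -1)
Add(Function('a')(-77, 221), Function('L')(Add(Mul(-51, Pow(101, -1)), Mul(106, Pow(-65, -1))))) = Add(Mul(-2, 221), Pow(Add(-7, Pow(Add(Mul(-51, Pow(101, -1)), Mul(106, Pow(-65, -1))), 2)), -1)) = Add(-442, Pow(Add(-7, Pow(Add(Mul(-51, Rational(1, 101)), Mul(106, Rational(-1, 65))), 2)), -1)) = Add(-442, Pow(Add(-7, Pow(Add(Rational(-51, 101), Rational(-106, 65)), 2)), -1)) = Add(-442, Pow(Add(-7, Pow(Rational(-14021, 6565), 2)), -1)) = Add(-442, Pow(Add(-7, Rational(196588441, 43099225)), -1)) = Add(-442, Pow(Rational(-105106134, 43099225), -1)) = Add(-442, Rational(-43099225, 105106134)) = Rational(-46500010453, 105106134)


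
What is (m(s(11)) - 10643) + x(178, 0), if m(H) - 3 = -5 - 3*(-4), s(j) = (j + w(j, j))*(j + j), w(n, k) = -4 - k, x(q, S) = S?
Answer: -10633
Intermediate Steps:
s(j) = -8*j (s(j) = (j + (-4 - j))*(j + j) = -8*j)
m(H) = 10 (m(H) = 3 + (-5 - 3*(-4)) = 3 + (-5 + 12) = 3 + 7 = 10)
(m(s(11)) - 10643) + x(178, 0) = (10 - 10643) + 0 = -10633 + 0 = -10633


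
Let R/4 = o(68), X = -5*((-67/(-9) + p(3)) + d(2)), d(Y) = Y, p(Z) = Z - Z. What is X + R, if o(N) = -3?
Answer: -533/9 ≈ -59.222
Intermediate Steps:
p(Z) = 0
X = -425/9 (X = -5*((-67/(-9) + 0) + 2) = -5*((-67*(-1/9) + 0) + 2) = -5*((67/9 + 0) + 2) = -5*(67/9 + 2) = -5*85/9 = -425/9 ≈ -47.222)
R = -12 (R = 4*(-3) = -12)
X + R = -425/9 - 12 = -533/9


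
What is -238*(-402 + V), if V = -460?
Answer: 205156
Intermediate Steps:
-238*(-402 + V) = -238*(-402 - 460) = -238*(-862) = 205156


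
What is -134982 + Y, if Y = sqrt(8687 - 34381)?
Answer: -134982 + I*sqrt(25694) ≈ -1.3498e+5 + 160.29*I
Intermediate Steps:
Y = I*sqrt(25694) (Y = sqrt(-25694) = I*sqrt(25694) ≈ 160.29*I)
-134982 + Y = -134982 + I*sqrt(25694)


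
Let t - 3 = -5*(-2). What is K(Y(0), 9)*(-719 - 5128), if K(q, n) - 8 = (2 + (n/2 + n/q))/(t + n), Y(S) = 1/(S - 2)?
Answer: -1923663/44 ≈ -43720.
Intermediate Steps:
t = 13 (t = 3 - 5*(-2) = 3 + 10 = 13)
Y(S) = 1/(-2 + S)
K(q, n) = 8 + (2 + n/2 + n/q)/(13 + n) (K(q, n) = 8 + (2 + (n/2 + n/q))/(13 + n) = 8 + (2 + n/2 + n/q)/(13 + n))
K(Y(0), 9)*(-719 - 5128) = ((9 + 106/(-2 + 0) + (17/2)*9/(-2 + 0))/((1/(-2 + 0))*(13 + 9)))*(-719 - 5128) = ((9 + 106/(-2) + (17/2)*9/(-2))/(1/(-2)*22))*(-5847) = ((1/22)*(9 + 106*(-½) + (17/2)*9*(-½))/(-½))*(-5847) = -2*1/22*(9 - 53 - 153/4)*(-5847) = -2*1/22*(-329/4)*(-5847) = (329/44)*(-5847) = -1923663/44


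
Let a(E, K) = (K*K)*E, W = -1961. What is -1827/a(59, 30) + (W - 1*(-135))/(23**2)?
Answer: -10880787/3121100 ≈ -3.4862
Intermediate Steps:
a(E, K) = E*K**2 (a(E, K) = K**2*E = E*K**2)
-1827/a(59, 30) + (W - 1*(-135))/(23**2) = -1827/(59*30**2) + (-1961 - 1*(-135))/(23**2) = -1827/(59*900) + (-1961 + 135)/529 = -1827/53100 - 1826*1/529 = -1827*1/53100 - 1826/529 = -203/5900 - 1826/529 = -10880787/3121100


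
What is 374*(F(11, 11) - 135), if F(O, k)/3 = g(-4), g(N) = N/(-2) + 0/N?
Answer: -48246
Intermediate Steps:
g(N) = -N/2 (g(N) = N*(-1/2) + 0 = -N/2 + 0 = -N/2)
F(O, k) = 6 (F(O, k) = 3*(-1/2*(-4)) = 3*2 = 6)
374*(F(11, 11) - 135) = 374*(6 - 135) = 374*(-129) = -48246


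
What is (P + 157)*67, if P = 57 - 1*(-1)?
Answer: 14405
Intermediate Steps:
P = 58 (P = 57 + 1 = 58)
(P + 157)*67 = (58 + 157)*67 = 215*67 = 14405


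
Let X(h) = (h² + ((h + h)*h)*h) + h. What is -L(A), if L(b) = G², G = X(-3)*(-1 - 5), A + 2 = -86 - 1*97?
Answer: -82944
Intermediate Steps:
A = -185 (A = -2 + (-86 - 1*97) = -2 + (-86 - 97) = -2 - 183 = -185)
X(h) = h + h² + 2*h³ (X(h) = (h² + ((2*h)*h)*h) + h = (h² + (2*h²)*h) + h = (h² + 2*h³) + h = h + h² + 2*h³)
G = 288 (G = (-3*(1 - 3 + 2*(-3)²))*(-1 - 5) = -3*(1 - 3 + 2*9)*(-6) = -3*(1 - 3 + 18)*(-6) = -3*16*(-6) = -48*(-6) = 288)
L(b) = 82944 (L(b) = 288² = 82944)
-L(A) = -1*82944 = -82944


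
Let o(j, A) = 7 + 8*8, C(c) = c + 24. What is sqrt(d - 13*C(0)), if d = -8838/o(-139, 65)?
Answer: I*sqrt(2200290)/71 ≈ 20.892*I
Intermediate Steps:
C(c) = 24 + c
o(j, A) = 71 (o(j, A) = 7 + 64 = 71)
d = -8838/71 ≈ -124.48
sqrt(d - 13*C(0)) = sqrt(-8838/71 - 13*(24 + 0)) = sqrt(-8838/71 - 13*24) = sqrt(-8838/71 - 312) = sqrt(-30990/71) = I*sqrt(2200290)/71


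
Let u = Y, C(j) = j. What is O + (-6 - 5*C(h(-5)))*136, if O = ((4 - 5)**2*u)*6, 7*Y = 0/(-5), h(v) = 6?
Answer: -4896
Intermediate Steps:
Y = 0 (Y = (0/(-5))/7 = (0*(-1/5))/7 = (1/7)*0 = 0)
u = 0
O = 0 (O = ((4 - 5)**2*0)*6 = ((-1)**2*0)*6 = (1*0)*6 = 0*6 = 0)
O + (-6 - 5*C(h(-5)))*136 = 0 + (-6 - 5*6)*136 = 0 + (-6 - 30)*136 = 0 - 36*136 = 0 - 4896 = -4896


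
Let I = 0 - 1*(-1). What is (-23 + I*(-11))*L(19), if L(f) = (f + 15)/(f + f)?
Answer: -578/19 ≈ -30.421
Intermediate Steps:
I = 1 (I = 0 + 1 = 1)
L(f) = (15 + f)/(2*f) (L(f) = (15 + f)/((2*f)) = (15 + f)*(1/(2*f)) = (15 + f)/(2*f))
(-23 + I*(-11))*L(19) = (-23 + 1*(-11))*((½)*(15 + 19)/19) = (-23 - 11)*((½)*(1/19)*34) = -34*17/19 = -578/19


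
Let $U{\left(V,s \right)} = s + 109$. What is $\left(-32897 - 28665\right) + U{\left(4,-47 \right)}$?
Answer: $-61500$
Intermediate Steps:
$U{\left(V,s \right)} = 109 + s$
$\left(-32897 - 28665\right) + U{\left(4,-47 \right)} = \left(-32897 - 28665\right) + \left(109 - 47\right) = -61562 + 62 = -61500$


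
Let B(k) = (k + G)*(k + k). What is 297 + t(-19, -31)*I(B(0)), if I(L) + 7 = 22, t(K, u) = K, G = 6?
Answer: 12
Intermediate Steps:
B(k) = 2*k*(6 + k) (B(k) = (k + 6)*(k + k) = (6 + k)*(2*k) = 2*k*(6 + k))
I(L) = 15 (I(L) = -7 + 22 = 15)
297 + t(-19, -31)*I(B(0)) = 297 - 19*15 = 297 - 285 = 12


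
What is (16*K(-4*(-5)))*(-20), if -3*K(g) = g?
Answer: 6400/3 ≈ 2133.3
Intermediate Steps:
K(g) = -g/3
(16*K(-4*(-5)))*(-20) = (16*(-(-4)*(-5)/3))*(-20) = (16*(-1/3*20))*(-20) = (16*(-20/3))*(-20) = -320/3*(-20) = 6400/3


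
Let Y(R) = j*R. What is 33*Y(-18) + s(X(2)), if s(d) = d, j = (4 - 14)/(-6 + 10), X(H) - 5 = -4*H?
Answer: 1482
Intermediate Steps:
X(H) = 5 - 4*H
j = -5/2 (j = -10/4 = -10*1/4 = -5/2 ≈ -2.5000)
Y(R) = -5*R/2
33*Y(-18) + s(X(2)) = 33*(-5/2*(-18)) + (5 - 4*2) = 33*45 + (5 - 8) = 1485 - 3 = 1482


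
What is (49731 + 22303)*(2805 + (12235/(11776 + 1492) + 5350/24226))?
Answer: 16243309209823275/80357642 ≈ 2.0214e+8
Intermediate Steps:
(49731 + 22303)*(2805 + (12235/(11776 + 1492) + 5350/24226)) = 72034*(2805 + (12235/13268 + 5350*(1/24226))) = 72034*(2805 + (12235*(1/13268) + 2675/12113)) = 72034*(2805 + (12235/13268 + 2675/12113)) = 72034*(2805 + 183694455/160715284) = 72034*(450990066075/160715284) = 16243309209823275/80357642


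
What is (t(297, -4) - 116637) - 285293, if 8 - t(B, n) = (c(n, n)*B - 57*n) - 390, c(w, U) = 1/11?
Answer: -401787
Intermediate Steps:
c(w, U) = 1/11
t(B, n) = 398 + 57*n - B/11 (t(B, n) = 8 - ((B/11 - 57*n) - 390) = 8 - ((-57*n + B/11) - 390) = 8 - (-390 - 57*n + B/11) = 8 + (390 + 57*n - B/11) = 398 + 57*n - B/11)
(t(297, -4) - 116637) - 285293 = ((398 + 57*(-4) - 1/11*297) - 116637) - 285293 = ((398 - 228 - 27) - 116637) - 285293 = (143 - 116637) - 285293 = -116494 - 285293 = -401787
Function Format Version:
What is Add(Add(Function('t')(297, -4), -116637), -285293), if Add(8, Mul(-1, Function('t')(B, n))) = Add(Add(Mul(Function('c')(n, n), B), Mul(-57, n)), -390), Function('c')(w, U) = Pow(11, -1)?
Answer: -401787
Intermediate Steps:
Function('c')(w, U) = Rational(1, 11)
Function('t')(B, n) = Add(398, Mul(57, n), Mul(Rational(-1, 11), B)) (Function('t')(B, n) = Add(8, Mul(-1, Add(Add(Mul(Rational(1, 11), B), Mul(-57, n)), -390))) = Add(8, Mul(-1, Add(Add(Mul(-57, n), Mul(Rational(1, 11), B)), -390))) = Add(8, Mul(-1, Add(-390, Mul(-57, n), Mul(Rational(1, 11), B)))) = Add(8, Add(390, Mul(57, n), Mul(Rational(-1, 11), B))) = Add(398, Mul(57, n), Mul(Rational(-1, 11), B)))
Add(Add(Function('t')(297, -4), -116637), -285293) = Add(Add(Add(398, Mul(57, -4), Mul(Rational(-1, 11), 297)), -116637), -285293) = Add(Add(Add(398, -228, -27), -116637), -285293) = Add(Add(143, -116637), -285293) = Add(-116494, -285293) = -401787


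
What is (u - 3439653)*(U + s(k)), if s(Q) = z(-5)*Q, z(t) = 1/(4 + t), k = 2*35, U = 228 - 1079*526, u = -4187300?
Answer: 4327502624388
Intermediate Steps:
U = -567326 (U = 228 - 567554 = -567326)
k = 70
s(Q) = -Q (s(Q) = Q/(4 - 5) = Q/(-1) = -Q)
(u - 3439653)*(U + s(k)) = (-4187300 - 3439653)*(-567326 - 1*70) = -7626953*(-567326 - 70) = -7626953*(-567396) = 4327502624388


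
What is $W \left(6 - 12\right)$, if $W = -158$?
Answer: $948$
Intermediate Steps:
$W \left(6 - 12\right) = - 158 \left(6 - 12\right) = \left(-158\right) \left(-6\right) = 948$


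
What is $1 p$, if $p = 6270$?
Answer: $6270$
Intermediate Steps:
$1 p = 1 \cdot 6270 = 6270$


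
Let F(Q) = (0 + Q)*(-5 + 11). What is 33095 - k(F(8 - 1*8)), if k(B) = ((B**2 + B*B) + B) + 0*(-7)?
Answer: 33095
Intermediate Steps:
F(Q) = 6*Q (F(Q) = Q*6 = 6*Q)
k(B) = B + 2*B**2 (k(B) = ((B**2 + B**2) + B) + 0 = (2*B**2 + B) + 0 = (B + 2*B**2) + 0 = B + 2*B**2)
33095 - k(F(8 - 1*8)) = 33095 - 6*(8 - 1*8)*(1 + 2*(6*(8 - 1*8))) = 33095 - 6*(8 - 8)*(1 + 2*(6*(8 - 8))) = 33095 - 6*0*(1 + 2*(6*0)) = 33095 - 0*(1 + 2*0) = 33095 - 0*(1 + 0) = 33095 - 0 = 33095 - 1*0 = 33095 + 0 = 33095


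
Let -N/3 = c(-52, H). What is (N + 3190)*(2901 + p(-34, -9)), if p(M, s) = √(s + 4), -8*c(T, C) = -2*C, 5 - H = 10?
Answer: 37060275/4 + 12775*I*√5/4 ≈ 9.2651e+6 + 7141.4*I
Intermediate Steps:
H = -5 (H = 5 - 1*10 = 5 - 10 = -5)
c(T, C) = C/4 (c(T, C) = -(-1)*C/4 = C/4)
N = 15/4 (N = -3*(-5)/4 = -3*(-5/4) = 15/4 ≈ 3.7500)
p(M, s) = √(4 + s)
(N + 3190)*(2901 + p(-34, -9)) = (15/4 + 3190)*(2901 + √(4 - 9)) = 12775*(2901 + √(-5))/4 = 12775*(2901 + I*√5)/4 = 37060275/4 + 12775*I*√5/4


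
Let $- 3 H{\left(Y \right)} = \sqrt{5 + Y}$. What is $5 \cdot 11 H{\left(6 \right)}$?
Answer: $- \frac{55 \sqrt{11}}{3} \approx -60.805$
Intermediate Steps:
$H{\left(Y \right)} = - \frac{\sqrt{5 + Y}}{3}$
$5 \cdot 11 H{\left(6 \right)} = 5 \cdot 11 \left(- \frac{\sqrt{5 + 6}}{3}\right) = 55 \left(- \frac{\sqrt{11}}{3}\right) = - \frac{55 \sqrt{11}}{3}$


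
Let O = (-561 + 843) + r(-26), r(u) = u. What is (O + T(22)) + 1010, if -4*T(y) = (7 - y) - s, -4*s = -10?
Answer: 10163/8 ≈ 1270.4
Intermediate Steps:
s = 5/2 (s = -1/4*(-10) = 5/2 ≈ 2.5000)
T(y) = -9/8 + y/4 (T(y) = -((7 - y) - 1*5/2)/4 = -((7 - y) - 5/2)/4 = -(9/2 - y)/4 = -9/8 + y/4)
O = 256 (O = (-561 + 843) - 26 = 282 - 26 = 256)
(O + T(22)) + 1010 = (256 + (-9/8 + (1/4)*22)) + 1010 = (256 + (-9/8 + 11/2)) + 1010 = (256 + 35/8) + 1010 = 2083/8 + 1010 = 10163/8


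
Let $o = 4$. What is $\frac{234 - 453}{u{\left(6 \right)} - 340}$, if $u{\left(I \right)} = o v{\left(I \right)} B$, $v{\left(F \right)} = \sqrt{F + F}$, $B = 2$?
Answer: $\frac{18615}{28708} + \frac{219 \sqrt{3}}{7177} \approx 0.70128$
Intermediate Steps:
$v{\left(F \right)} = \sqrt{2} \sqrt{F}$ ($v{\left(F \right)} = \sqrt{2 F} = \sqrt{2} \sqrt{F}$)
$u{\left(I \right)} = 8 \sqrt{2} \sqrt{I}$ ($u{\left(I \right)} = 4 \sqrt{2} \sqrt{I} 2 = 8 \sqrt{2} \sqrt{I}$)
$\frac{234 - 453}{u{\left(6 \right)} - 340} = \frac{234 - 453}{8 \sqrt{2} \sqrt{6} - 340} = - \frac{219}{16 \sqrt{3} - 340} = - \frac{219}{-340 + 16 \sqrt{3}}$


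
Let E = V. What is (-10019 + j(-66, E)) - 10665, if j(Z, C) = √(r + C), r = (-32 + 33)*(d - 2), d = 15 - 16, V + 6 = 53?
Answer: -20684 + 2*√11 ≈ -20677.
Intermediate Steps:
V = 47 (V = -6 + 53 = 47)
d = -1
r = -3 (r = (-32 + 33)*(-1 - 2) = 1*(-3) = -3)
E = 47
j(Z, C) = √(-3 + C)
(-10019 + j(-66, E)) - 10665 = (-10019 + √(-3 + 47)) - 10665 = (-10019 + √44) - 10665 = (-10019 + 2*√11) - 10665 = -20684 + 2*√11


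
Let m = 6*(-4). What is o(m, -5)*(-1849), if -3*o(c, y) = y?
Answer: -9245/3 ≈ -3081.7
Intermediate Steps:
m = -24
o(c, y) = -y/3
o(m, -5)*(-1849) = -⅓*(-5)*(-1849) = (5/3)*(-1849) = -9245/3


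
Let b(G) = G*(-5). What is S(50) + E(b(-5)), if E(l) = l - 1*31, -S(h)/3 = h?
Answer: -156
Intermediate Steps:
b(G) = -5*G
S(h) = -3*h
E(l) = -31 + l (E(l) = l - 31 = -31 + l)
S(50) + E(b(-5)) = -3*50 + (-31 - 5*(-5)) = -150 + (-31 + 25) = -150 - 6 = -156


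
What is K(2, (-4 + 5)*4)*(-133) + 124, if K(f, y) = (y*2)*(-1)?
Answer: 1188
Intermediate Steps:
K(f, y) = -2*y (K(f, y) = (2*y)*(-1) = -2*y)
K(2, (-4 + 5)*4)*(-133) + 124 = -2*(-4 + 5)*4*(-133) + 124 = -2*4*(-133) + 124 = -8*(-133) + 124 = 1064 + 124 = 1188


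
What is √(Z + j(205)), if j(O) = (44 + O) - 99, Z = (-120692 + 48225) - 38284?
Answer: 3*I*√12289 ≈ 332.57*I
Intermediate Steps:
Z = -110751 (Z = -72467 - 38284 = -110751)
j(O) = -55 + O
√(Z + j(205)) = √(-110751 + (-55 + 205)) = √(-110751 + 150) = √(-110601) = 3*I*√12289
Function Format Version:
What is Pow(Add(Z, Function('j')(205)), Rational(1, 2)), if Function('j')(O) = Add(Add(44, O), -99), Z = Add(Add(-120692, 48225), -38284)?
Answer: Mul(3, I, Pow(12289, Rational(1, 2))) ≈ Mul(332.57, I)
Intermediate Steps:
Z = -110751 (Z = Add(-72467, -38284) = -110751)
Function('j')(O) = Add(-55, O)
Pow(Add(Z, Function('j')(205)), Rational(1, 2)) = Pow(Add(-110751, Add(-55, 205)), Rational(1, 2)) = Pow(Add(-110751, 150), Rational(1, 2)) = Pow(-110601, Rational(1, 2)) = Mul(3, I, Pow(12289, Rational(1, 2)))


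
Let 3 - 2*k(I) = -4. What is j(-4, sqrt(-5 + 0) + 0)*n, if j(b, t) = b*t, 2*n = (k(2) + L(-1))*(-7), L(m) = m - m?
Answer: 49*I*sqrt(5) ≈ 109.57*I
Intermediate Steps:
k(I) = 7/2 (k(I) = 3/2 - 1/2*(-4) = 3/2 + 2 = 7/2)
L(m) = 0
n = -49/4 (n = ((7/2 + 0)*(-7))/2 = ((7/2)*(-7))/2 = (1/2)*(-49/2) = -49/4 ≈ -12.250)
j(-4, sqrt(-5 + 0) + 0)*n = -4*(sqrt(-5 + 0) + 0)*(-49/4) = -4*(sqrt(-5) + 0)*(-49/4) = -4*(I*sqrt(5) + 0)*(-49/4) = -4*I*sqrt(5)*(-49/4) = 49*I*sqrt(5)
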